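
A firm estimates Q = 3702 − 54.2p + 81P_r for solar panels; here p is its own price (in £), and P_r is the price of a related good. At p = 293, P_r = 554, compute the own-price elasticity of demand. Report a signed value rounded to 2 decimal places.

At the given values, Q = 3702 − 54.2(293) + 81(554) = 32695.4.
∂Q/∂p = −54.2.
E = (-54.2) × (293/32695.4) = -0.4857…

-0.49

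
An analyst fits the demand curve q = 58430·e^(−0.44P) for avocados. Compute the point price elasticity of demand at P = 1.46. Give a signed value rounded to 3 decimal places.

dq/dP = −0.44·q = -13523.8. At P = 1.46, q = 30735.8.
Ed = (dq/dP)·(P/q) = (-13523.8) × (1.46/30735.8) = -0.6424

-0.642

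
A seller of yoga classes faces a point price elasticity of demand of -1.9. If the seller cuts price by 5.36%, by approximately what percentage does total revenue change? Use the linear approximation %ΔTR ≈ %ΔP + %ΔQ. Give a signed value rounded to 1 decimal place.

+4.8%

%ΔQ ≈ Ed × %ΔP = (-1.9) × (-5.36%) = +10.1840%
%ΔTR ≈ %ΔP + %ΔQ = (-5.36%) + (+10.1840%) = +4.8240%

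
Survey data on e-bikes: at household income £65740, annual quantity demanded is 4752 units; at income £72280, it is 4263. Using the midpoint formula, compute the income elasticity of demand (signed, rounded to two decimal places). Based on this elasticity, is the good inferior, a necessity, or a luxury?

%ΔQ = (4263 − 4752)/[( 4752 + 4263)/2] = -489/4507.5 = -0.108485…
%ΔIncome = (72280 − 65740)/[( 65740 + 72280)/2] = 6540/69010 = 0.094768…
E_income = (-489/4507.5) / (6540/69010) = -1.1447…
E_income < 0 ⇒ inferior good.

-1.14; inferior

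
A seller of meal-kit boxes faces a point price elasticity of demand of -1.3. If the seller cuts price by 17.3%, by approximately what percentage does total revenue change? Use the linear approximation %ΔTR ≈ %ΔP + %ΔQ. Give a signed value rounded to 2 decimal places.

%ΔQ ≈ Ed × %ΔP = (-1.3) × (-17.3%) = +22.4900%
%ΔTR ≈ %ΔP + %ΔQ = (-17.3%) + (+22.4900%) = +5.1900%

+5.19%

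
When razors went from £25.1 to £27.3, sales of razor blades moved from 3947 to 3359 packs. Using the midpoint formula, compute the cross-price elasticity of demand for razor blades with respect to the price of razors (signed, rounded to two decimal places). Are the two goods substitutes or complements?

-1.92; complements

%ΔQ_{razor blades} = (3359 − 3947)/avg = -588/3653 = -0.160963…
%ΔP_{razors} = (27.3 − 25.1)/avg = 2.2/26.2 = 0.083969…
E_cross = (-588/3653) / (2.2/26.2) = -1.9169…
E_cross < 0 ⇒ the goods are complements.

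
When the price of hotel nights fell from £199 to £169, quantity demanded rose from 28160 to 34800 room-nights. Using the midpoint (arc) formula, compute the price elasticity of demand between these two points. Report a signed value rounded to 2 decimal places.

-1.29

%ΔQ = (34800 − 28160) / [(28160 + 34800)/2] = 6640/31480 = 0.210927…
%ΔP = (169 − 199) / [(199 + 169)/2] = -30/184 = -0.163043…
Arc Ed = %ΔQ / %ΔP = (6640/31480) / (-30/184) = -1.2936…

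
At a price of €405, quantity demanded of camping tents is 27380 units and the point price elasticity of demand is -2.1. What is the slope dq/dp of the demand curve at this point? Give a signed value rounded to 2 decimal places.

-141.97

Ed = (dq/dp)·(p/q) ⇒ dq/dp = Ed·q/p = (-2.1)·27380/405 = -141.9703…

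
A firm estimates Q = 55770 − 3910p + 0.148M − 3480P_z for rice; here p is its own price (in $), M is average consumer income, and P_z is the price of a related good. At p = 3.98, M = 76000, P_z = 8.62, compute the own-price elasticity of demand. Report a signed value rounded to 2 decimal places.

At the given values, Q = 55770 − 3910(3.98) + 0.148(76000) − 3480(8.62) = 21458.6.
∂Q/∂p = −3910.
E = (-3910) × (3.98/21458.6) = -0.7252…

-0.73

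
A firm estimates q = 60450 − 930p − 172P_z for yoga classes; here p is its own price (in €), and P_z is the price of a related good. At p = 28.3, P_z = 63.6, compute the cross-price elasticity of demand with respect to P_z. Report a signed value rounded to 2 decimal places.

At the given values, q = 60450 − 930(28.3) − 172(63.6) = 23191.8.
∂q/∂P_z = -172.
E = (-172) × (63.6/23191.8) = -0.4716…

-0.47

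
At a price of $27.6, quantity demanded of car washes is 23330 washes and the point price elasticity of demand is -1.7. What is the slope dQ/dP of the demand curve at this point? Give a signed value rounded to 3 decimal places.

Ed = (dQ/dP)·(P/Q) ⇒ dQ/dP = Ed·Q/P = (-1.7)·23330/27.6 = -1436.99275…

-1436.993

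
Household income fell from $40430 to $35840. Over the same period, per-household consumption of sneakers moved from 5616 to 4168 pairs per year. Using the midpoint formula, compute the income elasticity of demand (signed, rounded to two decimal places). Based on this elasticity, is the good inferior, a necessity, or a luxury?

%ΔQ = (4168 − 5616)/[( 5616 + 4168)/2] = -1448/4892 = -0.295993…
%ΔIncome = (35840 − 40430)/[( 40430 + 35840)/2] = -4590/38135 = -0.120361…
E_income = (-1448/4892) / (-4590/38135) = 2.4591…
E_income > 1 ⇒ normal good, luxury.

2.46; luxury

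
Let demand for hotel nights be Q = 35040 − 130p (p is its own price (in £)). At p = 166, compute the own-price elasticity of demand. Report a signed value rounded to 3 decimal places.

-1.603

At the given values, Q = 35040 − 130(166) = 13460.
∂Q/∂p = −130.
E = (-130) × (166/13460) = -1.60326…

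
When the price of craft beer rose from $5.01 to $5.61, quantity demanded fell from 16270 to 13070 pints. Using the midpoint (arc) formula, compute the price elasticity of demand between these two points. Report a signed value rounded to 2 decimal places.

%ΔQ = (13070 − 16270) / [(16270 + 13070)/2] = -3200/14670 = -0.218132…
%ΔP = (5.61 − 5.01) / [(5.01 + 5.61)/2] = 0.6/5.31 = 0.112994…
Arc Ed = %ΔQ / %ΔP = (-3200/14670) / (0.6/5.31) = -1.9304…

-1.93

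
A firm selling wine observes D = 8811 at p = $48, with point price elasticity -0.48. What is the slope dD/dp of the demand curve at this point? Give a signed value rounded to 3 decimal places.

-88.110

Ed = (dD/dp)·(p/D) ⇒ dD/dp = Ed·D/p = (-0.48)·8811/48 = -88.11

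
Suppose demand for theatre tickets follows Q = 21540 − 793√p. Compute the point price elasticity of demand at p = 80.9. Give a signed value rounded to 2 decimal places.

dQ/dp = −793/(2√p) = -44.0828. At p = 80.9, Q = 14407.4.
Ed = (dQ/dp)·(p/Q) = (-44.0828) × (80.9/14407.4) = -0.2475…

-0.25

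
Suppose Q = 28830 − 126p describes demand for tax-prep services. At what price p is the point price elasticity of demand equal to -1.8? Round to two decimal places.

Ed = −126p/(28830 − 126p). Set this equal to -1.8:
126p = 1.8·(28830 − 126p) ⇒ 126p(1 + 1.8) = 1.8·28830
p = 1.8·28830 / (126·2.8) = 147.0918…

147.09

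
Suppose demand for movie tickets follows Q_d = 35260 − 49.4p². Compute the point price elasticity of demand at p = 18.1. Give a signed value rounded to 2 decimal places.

dQ_d/dp = −2·49.4·p = -1788.28. At p = 18.1, Q_d = 19076.066.
Ed = (dQ_d/dp)·(p/Q_d) = (-1788.28) × (18.1/19076.066) = -1.6967…

-1.70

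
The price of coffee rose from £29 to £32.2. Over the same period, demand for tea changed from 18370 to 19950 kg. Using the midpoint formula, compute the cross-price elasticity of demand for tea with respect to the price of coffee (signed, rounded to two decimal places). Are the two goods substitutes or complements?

%ΔQ_{tea} = (19950 − 18370)/avg = 1580/19160 = 0.082463…
%ΔP_{coffee} = (32.2 − 29)/avg = 3.2/30.6 = 0.104575…
E_cross = (1580/19160) / (3.2/30.6) = 0.7885…
E_cross > 0 ⇒ the goods are substitutes.

0.79; substitutes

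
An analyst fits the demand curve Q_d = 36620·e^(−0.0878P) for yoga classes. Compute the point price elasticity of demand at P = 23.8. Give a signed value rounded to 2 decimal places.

dQ_d/dP = −0.0878·Q_d = -397.827. At P = 23.8, Q_d = 4531.05.
Ed = (dQ_d/dP)·(P/Q_d) = (-397.827) × (23.8/4531.05) = -2.0896…

-2.09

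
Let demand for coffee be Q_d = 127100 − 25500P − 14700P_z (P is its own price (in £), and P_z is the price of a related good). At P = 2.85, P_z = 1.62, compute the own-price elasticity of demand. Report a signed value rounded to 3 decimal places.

-2.374

At the given values, Q_d = 127100 − 25500(2.85) − 14700(1.62) = 30611.
∂Q_d/∂P = −25500.
E = (-25500) × (2.85/30611) = -2.37414…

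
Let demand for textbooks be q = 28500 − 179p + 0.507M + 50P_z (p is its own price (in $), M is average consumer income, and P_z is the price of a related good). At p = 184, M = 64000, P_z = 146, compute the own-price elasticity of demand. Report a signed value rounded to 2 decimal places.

At the given values, q = 28500 − 179(184) + 0.507(64000) + 50(146) = 35312.
∂q/∂p = −179.
E = (-179) × (184/35312) = -0.9327…

-0.93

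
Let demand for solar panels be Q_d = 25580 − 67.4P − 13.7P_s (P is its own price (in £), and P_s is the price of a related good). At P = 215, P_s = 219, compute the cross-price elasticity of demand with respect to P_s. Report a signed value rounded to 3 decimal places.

At the given values, Q_d = 25580 − 67.4(215) − 13.7(219) = 8088.7.
∂Q_d/∂P_s = -13.7.
E = (-13.7) × (219/8088.7) = -0.37092…

-0.371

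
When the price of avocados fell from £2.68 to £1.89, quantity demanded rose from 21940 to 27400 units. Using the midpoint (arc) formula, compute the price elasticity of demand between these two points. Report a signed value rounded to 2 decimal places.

-0.64

%ΔQ = (27400 − 21940) / [(21940 + 27400)/2] = 5460/24670 = 0.221321…
%ΔP = (1.89 − 2.68) / [(2.68 + 1.89)/2] = -0.79/2.285 = -0.345733…
Arc Ed = %ΔQ / %ΔP = (5460/24670) / (-0.79/2.285) = -0.6401…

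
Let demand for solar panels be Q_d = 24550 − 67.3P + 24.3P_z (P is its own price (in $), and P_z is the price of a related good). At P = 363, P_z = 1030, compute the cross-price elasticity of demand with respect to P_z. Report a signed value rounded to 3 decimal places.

0.995

At the given values, Q_d = 24550 − 67.3(363) + 24.3(1030) = 25149.1.
∂Q_d/∂P_z = 24.3.
E = (24.3) × (1030/25149.1) = 0.99522…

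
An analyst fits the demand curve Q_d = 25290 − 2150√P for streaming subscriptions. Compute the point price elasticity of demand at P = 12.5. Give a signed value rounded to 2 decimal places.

-0.21

dQ_d/dP = −2150/(2√P) = -304.056. At P = 12.5, Q_d = 17688.6.
Ed = (dQ_d/dP)·(P/Q_d) = (-304.056) × (12.5/17688.6) = -0.2148…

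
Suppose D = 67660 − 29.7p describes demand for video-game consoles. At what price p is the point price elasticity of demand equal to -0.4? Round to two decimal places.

650.89

Ed = −29.7p/(67660 − 29.7p). Set this equal to -0.4:
29.7p = 0.4·(67660 − 29.7p) ⇒ 29.7p(1 + 0.4) = 0.4·67660
p = 0.4·67660 / (29.7·1.4) = 650.8898…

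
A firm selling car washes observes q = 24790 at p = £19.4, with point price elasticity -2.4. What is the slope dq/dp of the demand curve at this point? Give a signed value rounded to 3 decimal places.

-3066.804

Ed = (dq/dp)·(p/q) ⇒ dq/dp = Ed·q/p = (-2.4)·24790/19.4 = -3066.80412…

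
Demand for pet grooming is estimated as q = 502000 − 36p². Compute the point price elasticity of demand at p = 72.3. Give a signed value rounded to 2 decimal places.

dq/dp = −2·36·p = -5205.6. At p = 72.3, q = 313817.56.
Ed = (dq/dp)·(p/q) = (-5205.6) × (72.3/313817.56) = -1.1993…

-1.20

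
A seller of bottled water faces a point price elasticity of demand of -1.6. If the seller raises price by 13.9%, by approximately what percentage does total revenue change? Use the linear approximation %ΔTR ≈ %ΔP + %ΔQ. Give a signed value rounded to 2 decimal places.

-8.34%

%ΔQ ≈ Ed × %ΔP = (-1.6) × (+13.9%) = -22.2400%
%ΔTR ≈ %ΔP + %ΔQ = (+13.9%) + (-22.2400%) = -8.3400%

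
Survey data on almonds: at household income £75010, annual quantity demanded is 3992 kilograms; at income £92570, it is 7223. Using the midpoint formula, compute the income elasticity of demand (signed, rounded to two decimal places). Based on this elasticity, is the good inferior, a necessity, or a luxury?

%ΔQ = (7223 − 3992)/[( 3992 + 7223)/2] = 3231/5607.5 = 0.576192…
%ΔIncome = (92570 − 75010)/[( 75010 + 92570)/2] = 17560/83790 = 0.209571…
E_income = (3231/5607.5) / (17560/83790) = 2.7493…
E_income > 1 ⇒ normal good, luxury.

2.75; luxury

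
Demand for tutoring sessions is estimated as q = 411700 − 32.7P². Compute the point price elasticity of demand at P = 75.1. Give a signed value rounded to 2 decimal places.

dq/dP = −2·32.7·P = -4911.54. At P = 75.1, q = 227271.673.
Ed = (dq/dP)·(P/q) = (-4911.54) × (75.1/227271.673) = -1.6229…

-1.62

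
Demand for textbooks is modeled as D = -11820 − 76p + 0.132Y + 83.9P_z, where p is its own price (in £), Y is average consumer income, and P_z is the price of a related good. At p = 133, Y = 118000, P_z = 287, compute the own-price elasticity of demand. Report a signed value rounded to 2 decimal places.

-0.57

At the given values, D = -11820 − 76(133) + 0.132(118000) + 83.9(287) = 17727.3.
∂D/∂p = −76.
E = (-76) × (133/17727.3) = -0.5701…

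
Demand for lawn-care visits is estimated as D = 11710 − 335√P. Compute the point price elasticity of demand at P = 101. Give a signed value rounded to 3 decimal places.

dD/dP = −335/(2√P) = -16.6669. At P = 101, D = 8343.29.
Ed = (dD/dP)·(P/D) = (-16.6669) × (101/8343.29) = -0.20176…

-0.202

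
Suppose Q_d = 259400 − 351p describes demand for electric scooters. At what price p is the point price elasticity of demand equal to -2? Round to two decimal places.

Ed = −351p/(259400 − 351p). Set this equal to -2:
351p = 2·(259400 − 351p) ⇒ 351p(1 + 2) = 2·259400
p = 2·259400 / (351·3) = 492.6875…

492.69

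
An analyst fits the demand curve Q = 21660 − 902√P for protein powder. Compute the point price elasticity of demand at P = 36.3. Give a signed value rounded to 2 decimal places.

dQ/dP = −902/(2√P) = -74.8554. At P = 36.3, Q = 16225.5.
Ed = (dQ/dP)·(P/Q) = (-74.8554) × (36.3/16225.5) = -0.1674…

-0.17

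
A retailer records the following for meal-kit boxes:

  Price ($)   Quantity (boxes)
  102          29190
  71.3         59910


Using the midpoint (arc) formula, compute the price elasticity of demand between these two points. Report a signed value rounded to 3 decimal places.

-1.946

%ΔQ = (59910 − 29190) / [(29190 + 59910)/2] = 30720/44550 = 0.689562…
%ΔP = (71.3 − 102) / [(102 + 71.3)/2] = -30.7/86.65 = -0.354298…
Arc Ed = %ΔQ / %ΔP = (30720/44550) / (-30.7/86.65) = -1.94627…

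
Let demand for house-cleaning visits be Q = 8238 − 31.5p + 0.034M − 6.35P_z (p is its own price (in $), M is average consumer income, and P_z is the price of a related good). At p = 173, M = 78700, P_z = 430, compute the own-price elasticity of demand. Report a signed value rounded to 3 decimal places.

At the given values, Q = 8238 − 31.5(173) + 0.034(78700) − 6.35(430) = 2733.8.
∂Q/∂p = −31.5.
E = (-31.5) × (173/2733.8) = -1.99337…

-1.993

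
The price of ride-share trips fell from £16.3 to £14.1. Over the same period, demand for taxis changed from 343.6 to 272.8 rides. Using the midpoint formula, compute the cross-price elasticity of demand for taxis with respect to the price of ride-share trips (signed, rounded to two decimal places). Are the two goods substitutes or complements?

1.59; substitutes

%ΔQ_{taxis} = (272.8 − 343.6)/avg = -70.8/308.2 = -0.229720…
%ΔP_{ride-share trips} = (14.1 − 16.3)/avg = -2.2/15.2 = -0.144736…
E_cross = (-70.8/308.2) / (-2.2/15.2) = 1.5871…
E_cross > 0 ⇒ the goods are substitutes.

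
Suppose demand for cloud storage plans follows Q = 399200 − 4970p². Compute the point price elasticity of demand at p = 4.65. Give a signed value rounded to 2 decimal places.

-0.74

dQ/dp = −2·4970·p = -46221. At p = 4.65, Q = 291736.175.
Ed = (dQ/dp)·(p/Q) = (-46221) × (4.65/291736.175) = -0.7367…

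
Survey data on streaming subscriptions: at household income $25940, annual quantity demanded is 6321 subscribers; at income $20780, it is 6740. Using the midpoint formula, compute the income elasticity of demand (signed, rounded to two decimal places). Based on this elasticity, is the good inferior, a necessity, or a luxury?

%ΔQ = (6740 − 6321)/[( 6321 + 6740)/2] = 419/6530.5 = 0.064160…
%ΔIncome = (20780 − 25940)/[( 25940 + 20780)/2] = -5160/23360 = -0.220890…
E_income = (419/6530.5) / (-5160/23360) = -0.2904…
E_income < 0 ⇒ inferior good.

-0.29; inferior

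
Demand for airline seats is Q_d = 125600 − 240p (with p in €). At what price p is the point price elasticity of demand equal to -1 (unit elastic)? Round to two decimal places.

261.67

Ed = −240p/(125600 − 240p). Set this equal to -1:
240p = 1·(125600 − 240p) ⇒ 240p(1 + 1) = 1·125600
p = 1·125600 / (240·2) = 261.6666…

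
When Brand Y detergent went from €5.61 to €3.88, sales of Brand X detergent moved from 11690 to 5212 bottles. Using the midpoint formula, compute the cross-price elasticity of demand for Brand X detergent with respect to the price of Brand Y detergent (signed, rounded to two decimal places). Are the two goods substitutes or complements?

2.10; substitutes

%ΔQ_{Brand X detergent} = (5212 − 11690)/avg = -6478/8451 = -0.766536…
%ΔP_{Brand Y detergent} = (3.88 − 5.61)/avg = -1.73/4.745 = -0.364594…
E_cross = (-6478/8451) / (-1.73/4.745) = 2.1024…
E_cross > 0 ⇒ the goods are substitutes.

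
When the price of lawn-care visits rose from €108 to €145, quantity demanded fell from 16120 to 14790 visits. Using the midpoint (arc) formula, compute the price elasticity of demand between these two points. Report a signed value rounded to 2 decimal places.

%ΔQ = (14790 − 16120) / [(16120 + 14790)/2] = -1330/15455 = -0.086056…
%ΔP = (145 − 108) / [(108 + 145)/2] = 37/126.5 = 0.292490…
Arc Ed = %ΔQ / %ΔP = (-1330/15455) / (37/126.5) = -0.2942…

-0.29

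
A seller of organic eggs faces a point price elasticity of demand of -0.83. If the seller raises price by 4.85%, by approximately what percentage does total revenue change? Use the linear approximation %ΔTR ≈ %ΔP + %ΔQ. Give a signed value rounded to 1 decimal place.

+0.8%

%ΔQ ≈ Ed × %ΔP = (-0.83) × (+4.85%) = -4.0255%
%ΔTR ≈ %ΔP + %ΔQ = (+4.85%) + (-4.0255%) = +0.8245%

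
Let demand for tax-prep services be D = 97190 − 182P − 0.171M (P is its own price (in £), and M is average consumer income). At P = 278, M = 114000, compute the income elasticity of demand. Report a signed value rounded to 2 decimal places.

At the given values, D = 97190 − 182(278) − 0.171(114000) = 27100.
∂D/∂M = -0.171.
E = (-0.171) × (114000/27100) = -0.7193…

-0.72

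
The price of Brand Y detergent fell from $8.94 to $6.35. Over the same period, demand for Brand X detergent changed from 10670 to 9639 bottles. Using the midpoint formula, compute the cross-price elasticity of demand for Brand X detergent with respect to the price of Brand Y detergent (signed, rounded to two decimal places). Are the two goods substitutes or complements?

%ΔQ_{Brand X detergent} = (9639 − 10670)/avg = -1031/10154.5 = -0.101531…
%ΔP_{Brand Y detergent} = (6.35 − 8.94)/avg = -2.59/7.645 = -0.338783…
E_cross = (-1031/10154.5) / (-2.59/7.645) = 0.2996…
E_cross > 0 ⇒ the goods are substitutes.

0.30; substitutes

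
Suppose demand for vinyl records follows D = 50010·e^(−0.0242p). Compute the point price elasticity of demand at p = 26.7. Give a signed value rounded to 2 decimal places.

dD/dp = −0.0242·D = -634.245. At p = 26.7, D = 26208.5.
Ed = (dD/dp)·(p/D) = (-634.245) × (26.7/26208.5) = -0.6461…

-0.65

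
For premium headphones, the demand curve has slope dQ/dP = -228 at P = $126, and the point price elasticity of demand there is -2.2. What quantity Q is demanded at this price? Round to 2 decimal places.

Ed = (dQ/dP)·(P/Q) ⇒ Q = (dQ/dP)·P/Ed = (-228)·126/(-2.2) = 13058.1818…

13058.18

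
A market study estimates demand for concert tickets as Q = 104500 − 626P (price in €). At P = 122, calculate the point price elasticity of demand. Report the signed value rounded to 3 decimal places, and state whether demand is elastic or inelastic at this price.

-2.715; elastic

dQ/dP = −626. At P = 122, Q = 104500 − 626(122) = 28128.
Ed = (dQ/dP)·(P/Q) = −626 × (122/28128) = -2.71515…
|Ed| = 2.715 > 1, so demand is elastic.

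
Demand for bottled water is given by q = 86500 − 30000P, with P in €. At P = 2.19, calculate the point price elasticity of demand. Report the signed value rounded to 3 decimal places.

dq/dP = −30000. At P = 2.19, q = 86500 − 30000(2.19) = 20800.
Ed = (dq/dP)·(P/q) = −30000 × (2.19/20800) = -3.15865…

-3.159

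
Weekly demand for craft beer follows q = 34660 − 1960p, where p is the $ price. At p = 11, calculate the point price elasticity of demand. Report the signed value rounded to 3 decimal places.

dq/dp = −1960. At p = 11, q = 34660 − 1960(11) = 13100.
Ed = (dq/dp)·(p/q) = −1960 × (11/13100) = -1.64580…

-1.646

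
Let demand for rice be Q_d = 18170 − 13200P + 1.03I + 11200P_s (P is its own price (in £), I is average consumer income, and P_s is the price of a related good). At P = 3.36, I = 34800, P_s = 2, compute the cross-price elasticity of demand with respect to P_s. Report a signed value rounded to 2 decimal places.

At the given values, Q_d = 18170 − 13200(3.36) + 1.03(34800) + 11200(2) = 32062.
∂Q_d/∂P_s = 11200.
E = (11200) × (2/32062) = 0.6986…

0.70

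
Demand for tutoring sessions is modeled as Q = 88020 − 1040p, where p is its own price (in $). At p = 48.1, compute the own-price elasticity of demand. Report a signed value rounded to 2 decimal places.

-1.32

At the given values, Q = 88020 − 1040(48.1) = 37996.
∂Q/∂p = −1040.
E = (-1040) × (48.1/37996) = -1.3165…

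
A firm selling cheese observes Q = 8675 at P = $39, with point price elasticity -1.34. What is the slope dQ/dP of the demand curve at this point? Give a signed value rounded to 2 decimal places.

Ed = (dQ/dP)·(P/Q) ⇒ dQ/dP = Ed·Q/P = (-1.34)·8675/39 = -298.0641…

-298.06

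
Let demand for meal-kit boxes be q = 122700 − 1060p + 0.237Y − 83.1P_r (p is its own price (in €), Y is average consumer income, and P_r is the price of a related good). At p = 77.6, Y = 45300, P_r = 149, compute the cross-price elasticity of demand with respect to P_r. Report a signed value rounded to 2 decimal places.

-0.32

At the given values, q = 122700 − 1060(77.6) + 0.237(45300) − 83.1(149) = 38798.2.
∂q/∂P_r = -83.1.
E = (-83.1) × (149/38798.2) = -0.3191…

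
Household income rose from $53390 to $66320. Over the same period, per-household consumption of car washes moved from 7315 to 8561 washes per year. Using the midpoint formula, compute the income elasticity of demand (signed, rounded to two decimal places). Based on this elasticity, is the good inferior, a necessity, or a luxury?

%ΔQ = (8561 − 7315)/[( 7315 + 8561)/2] = 1246/7938 = 0.156966…
%ΔIncome = (66320 − 53390)/[( 53390 + 66320)/2] = 12930/59855 = 0.216022…
E_income = (1246/7938) / (12930/59855) = 0.7266…
0 < E_income < 1 ⇒ normal good, necessity.

0.73; necessity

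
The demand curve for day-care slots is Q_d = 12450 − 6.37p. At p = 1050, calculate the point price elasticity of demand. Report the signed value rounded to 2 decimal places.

dQ_d/dp = −6.37. At p = 1050, Q_d = 12450 − 6.37(1050) = 5761.5.
Ed = (dQ_d/dp)·(p/Q_d) = −6.37 × (1050/5761.5) = -1.1608…

-1.16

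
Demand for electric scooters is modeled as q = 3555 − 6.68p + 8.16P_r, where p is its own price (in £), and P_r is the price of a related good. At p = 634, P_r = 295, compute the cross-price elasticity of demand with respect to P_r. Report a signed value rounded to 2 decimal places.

At the given values, q = 3555 − 6.68(634) + 8.16(295) = 1727.08.
∂q/∂P_r = 8.16.
E = (8.16) × (295/1727.08) = 1.3937…

1.39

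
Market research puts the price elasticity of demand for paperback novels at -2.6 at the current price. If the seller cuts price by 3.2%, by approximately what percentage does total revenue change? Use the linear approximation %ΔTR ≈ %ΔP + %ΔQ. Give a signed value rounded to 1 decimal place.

+5.1%

%ΔQ ≈ Ed × %ΔP = (-2.6) × (-3.2%) = +8.3200%
%ΔTR ≈ %ΔP + %ΔQ = (-3.2%) + (+8.3200%) = +5.1200%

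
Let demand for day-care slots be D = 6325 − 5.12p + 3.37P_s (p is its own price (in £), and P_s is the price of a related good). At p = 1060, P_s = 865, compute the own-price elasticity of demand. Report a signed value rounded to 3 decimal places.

At the given values, D = 6325 − 5.12(1060) + 3.37(865) = 3812.85.
∂D/∂p = −5.12.
E = (-5.12) × (1060/3812.85) = -1.42339…

-1.423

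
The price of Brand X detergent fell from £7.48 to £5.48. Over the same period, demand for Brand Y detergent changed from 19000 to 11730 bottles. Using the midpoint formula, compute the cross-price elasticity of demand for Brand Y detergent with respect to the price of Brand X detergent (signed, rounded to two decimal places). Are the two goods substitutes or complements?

%ΔQ_{Brand Y detergent} = (11730 − 19000)/avg = -7270/15365 = -0.473153…
%ΔP_{Brand X detergent} = (5.48 − 7.48)/avg = -2/6.48 = -0.308641…
E_cross = (-7270/15365) / (-2/6.48) = 1.5330…
E_cross > 0 ⇒ the goods are substitutes.

1.53; substitutes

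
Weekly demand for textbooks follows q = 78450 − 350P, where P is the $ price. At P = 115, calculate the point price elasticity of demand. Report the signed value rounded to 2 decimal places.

dq/dP = −350. At P = 115, q = 78450 − 350(115) = 38200.
Ed = (dq/dP)·(P/q) = −350 × (115/38200) = -1.0536…

-1.05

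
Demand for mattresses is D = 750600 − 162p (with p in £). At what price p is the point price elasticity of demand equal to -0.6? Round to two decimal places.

1737.50

Ed = −162p/(750600 − 162p). Set this equal to -0.6:
162p = 0.6·(750600 − 162p) ⇒ 162p(1 + 0.6) = 0.6·750600
p = 0.6·750600 / (162·1.6) = 1737.5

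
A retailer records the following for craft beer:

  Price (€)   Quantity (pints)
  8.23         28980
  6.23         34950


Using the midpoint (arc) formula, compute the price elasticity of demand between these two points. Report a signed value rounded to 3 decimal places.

%ΔQ = (34950 − 28980) / [(28980 + 34950)/2] = 5970/31965 = 0.186766…
%ΔP = (6.23 − 8.23) / [(8.23 + 6.23)/2] = -2/7.23 = -0.276625…
Arc Ed = %ΔQ / %ΔP = (5970/31965) / (-2/7.23) = -0.67516…

-0.675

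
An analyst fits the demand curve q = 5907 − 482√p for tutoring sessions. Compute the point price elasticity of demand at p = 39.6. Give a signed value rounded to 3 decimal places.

dq/dp = −482/(2√p) = -38.2974. At p = 39.6, q = 2873.84.
Ed = (dq/dp)·(p/q) = (-38.2974) × (39.6/2873.84) = -0.52771…

-0.528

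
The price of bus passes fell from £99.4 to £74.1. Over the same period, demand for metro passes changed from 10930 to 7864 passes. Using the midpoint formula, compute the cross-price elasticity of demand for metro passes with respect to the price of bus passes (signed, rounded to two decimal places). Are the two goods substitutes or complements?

%ΔQ_{metro passes} = (7864 − 10930)/avg = -3066/9397 = -0.326274…
%ΔP_{bus passes} = (74.1 − 99.4)/avg = -25.3/86.75 = -0.291642…
E_cross = (-3066/9397) / (-25.3/86.75) = 1.1187…
E_cross > 0 ⇒ the goods are substitutes.

1.12; substitutes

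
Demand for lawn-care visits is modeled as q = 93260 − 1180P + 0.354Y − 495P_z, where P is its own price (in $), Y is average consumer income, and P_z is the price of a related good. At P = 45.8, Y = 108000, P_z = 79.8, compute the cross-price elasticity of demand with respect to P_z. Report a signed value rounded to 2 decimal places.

At the given values, q = 93260 − 1180(45.8) + 0.354(108000) − 495(79.8) = 37947.
∂q/∂P_z = -495.
E = (-495) × (79.8/37947) = -1.0409…

-1.04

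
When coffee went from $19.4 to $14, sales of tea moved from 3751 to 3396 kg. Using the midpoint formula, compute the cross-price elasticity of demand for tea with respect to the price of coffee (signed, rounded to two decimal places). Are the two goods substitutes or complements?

%ΔQ_{tea} = (3396 − 3751)/avg = -355/3573.5 = -0.099342…
%ΔP_{coffee} = (14 − 19.4)/avg = -5.4/16.7 = -0.323353…
E_cross = (-355/3573.5) / (-5.4/16.7) = 0.3072…
E_cross > 0 ⇒ the goods are substitutes.

0.31; substitutes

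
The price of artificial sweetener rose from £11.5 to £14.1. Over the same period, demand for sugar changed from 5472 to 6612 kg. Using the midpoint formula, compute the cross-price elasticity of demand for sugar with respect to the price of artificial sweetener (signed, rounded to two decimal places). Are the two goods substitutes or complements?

%ΔQ_{sugar} = (6612 − 5472)/avg = 1140/6042 = 0.188679…
%ΔP_{artificial sweetener} = (14.1 − 11.5)/avg = 2.6/12.8 = 0.203125
E_cross = (1140/6042) / (2.6/12.8) = 0.9288…
E_cross > 0 ⇒ the goods are substitutes.

0.93; substitutes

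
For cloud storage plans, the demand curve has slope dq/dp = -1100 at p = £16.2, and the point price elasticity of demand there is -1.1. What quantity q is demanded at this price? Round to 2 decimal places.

16200.00

Ed = (dq/dp)·(p/q) ⇒ q = (dq/dp)·p/Ed = (-1100)·16.2/(-1.1) = 16200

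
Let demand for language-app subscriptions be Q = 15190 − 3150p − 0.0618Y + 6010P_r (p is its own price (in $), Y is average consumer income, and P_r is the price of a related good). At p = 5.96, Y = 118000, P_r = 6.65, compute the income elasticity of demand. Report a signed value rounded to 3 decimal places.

-0.251

At the given values, Q = 15190 − 3150(5.96) − 0.0618(118000) + 6010(6.65) = 29090.1.
∂Q/∂Y = -0.0618.
E = (-0.0618) × (118000/29090.1) = -0.25068…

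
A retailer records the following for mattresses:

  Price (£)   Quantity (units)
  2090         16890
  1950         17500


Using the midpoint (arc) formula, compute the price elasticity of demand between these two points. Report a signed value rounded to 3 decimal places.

%ΔQ = (17500 − 16890) / [(16890 + 17500)/2] = 610/17195 = 0.035475…
%ΔP = (1950 − 2090) / [(2090 + 1950)/2] = -140/2020 = -0.069306…
Arc Ed = %ΔQ / %ΔP = (610/17195) / (-140/2020) = -0.51185…

-0.512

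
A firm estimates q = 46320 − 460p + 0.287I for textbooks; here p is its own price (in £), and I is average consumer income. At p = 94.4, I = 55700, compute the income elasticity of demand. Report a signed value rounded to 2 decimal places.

0.85

At the given values, q = 46320 − 460(94.4) + 0.287(55700) = 18881.9.
∂q/∂I = 0.287.
E = (0.287) × (55700/18881.9) = 0.8466…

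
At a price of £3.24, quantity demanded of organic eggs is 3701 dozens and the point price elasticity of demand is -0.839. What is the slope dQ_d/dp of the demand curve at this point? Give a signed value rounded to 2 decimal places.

Ed = (dQ_d/dp)·(p/Q_d) ⇒ dQ_d/dp = Ed·Q_d/p = (-0.839)·3701/3.24 = -958.3762…

-958.38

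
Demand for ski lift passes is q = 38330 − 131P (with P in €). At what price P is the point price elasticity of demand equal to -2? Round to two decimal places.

Ed = −131P/(38330 − 131P). Set this equal to -2:
131P = 2·(38330 − 131P) ⇒ 131P(1 + 2) = 2·38330
P = 2·38330 / (131·3) = 195.0636…

195.06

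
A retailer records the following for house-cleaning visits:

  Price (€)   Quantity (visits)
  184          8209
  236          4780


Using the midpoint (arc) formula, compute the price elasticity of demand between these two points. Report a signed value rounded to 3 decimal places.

%ΔQ = (4780 − 8209) / [(8209 + 4780)/2] = -3429/6494.5 = -0.527985…
%ΔP = (236 − 184) / [(184 + 236)/2] = 52/210 = 0.247619…
Arc Ed = %ΔQ / %ΔP = (-3429/6494.5) / (52/210) = -2.13224…

-2.132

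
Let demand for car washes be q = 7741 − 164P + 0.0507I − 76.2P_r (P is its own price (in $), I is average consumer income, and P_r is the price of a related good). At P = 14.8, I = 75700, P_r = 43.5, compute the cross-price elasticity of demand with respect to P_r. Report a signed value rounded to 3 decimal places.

At the given values, q = 7741 − 164(14.8) + 0.0507(75700) − 76.2(43.5) = 5837.09.
∂q/∂P_r = -76.2.
E = (-76.2) × (43.5/5837.09) = -0.56786…

-0.568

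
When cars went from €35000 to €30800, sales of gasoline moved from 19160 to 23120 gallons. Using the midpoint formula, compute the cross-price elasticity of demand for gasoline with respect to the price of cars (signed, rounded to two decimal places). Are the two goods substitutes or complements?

%ΔQ_{gasoline} = (23120 − 19160)/avg = 3960/21140 = 0.187322…
%ΔP_{cars} = (30800 − 35000)/avg = -4200/32900 = -0.127659…
E_cross = (3960/21140) / (-4200/32900) = -1.4673…
E_cross < 0 ⇒ the goods are complements.

-1.47; complements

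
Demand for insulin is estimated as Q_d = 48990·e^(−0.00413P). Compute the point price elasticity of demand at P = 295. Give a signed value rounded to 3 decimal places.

dQ_d/dP = −0.00413·Q_d = -59.8322. At P = 295, Q_d = 14487.2.
Ed = (dQ_d/dP)·(P/Q_d) = (-59.8322) × (295/14487.2) = -1.21835

-1.218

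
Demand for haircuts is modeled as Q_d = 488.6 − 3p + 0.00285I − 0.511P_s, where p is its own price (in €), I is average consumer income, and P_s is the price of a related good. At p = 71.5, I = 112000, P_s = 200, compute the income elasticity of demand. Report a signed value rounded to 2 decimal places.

At the given values, Q_d = 488.6 − 3(71.5) + 0.00285(112000) − 0.511(200) = 491.1.
∂Q_d/∂I = 0.00285.
E = (0.00285) × (112000/491.1) = 0.6499…

0.65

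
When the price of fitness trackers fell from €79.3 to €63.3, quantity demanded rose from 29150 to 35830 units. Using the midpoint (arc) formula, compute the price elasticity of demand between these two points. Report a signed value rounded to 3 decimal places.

-0.916

%ΔQ = (35830 − 29150) / [(29150 + 35830)/2] = 6680/32490 = 0.205601…
%ΔP = (63.3 − 79.3) / [(79.3 + 63.3)/2] = -16/71.3 = -0.224403…
Arc Ed = %ΔQ / %ΔP = (6680/32490) / (-16/71.3) = -0.91621…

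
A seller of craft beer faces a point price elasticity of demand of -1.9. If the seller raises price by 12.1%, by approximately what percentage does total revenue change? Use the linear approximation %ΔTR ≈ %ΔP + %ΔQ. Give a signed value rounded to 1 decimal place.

%ΔQ ≈ Ed × %ΔP = (-1.9) × (+12.1%) = -22.9900%
%ΔTR ≈ %ΔP + %ΔQ = (+12.1%) + (-22.9900%) = -10.8900%

-10.9%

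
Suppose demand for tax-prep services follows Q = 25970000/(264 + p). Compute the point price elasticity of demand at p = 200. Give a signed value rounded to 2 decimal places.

-0.43

dQ/dp = −25970000/(264 + p)² = -120.625. At p = 200, Q = 55969.8.
Ed = (dQ/dp)·(p/Q) = (-120.625) × (200/55969.8) = -0.4310…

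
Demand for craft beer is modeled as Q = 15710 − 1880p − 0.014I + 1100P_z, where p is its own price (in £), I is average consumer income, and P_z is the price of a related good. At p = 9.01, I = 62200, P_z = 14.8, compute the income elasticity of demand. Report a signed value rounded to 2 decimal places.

At the given values, Q = 15710 − 1880(9.01) − 0.014(62200) + 1100(14.8) = 14180.4.
∂Q/∂I = -0.014.
E = (-0.014) × (62200/14180.4) = -0.0614…

-0.06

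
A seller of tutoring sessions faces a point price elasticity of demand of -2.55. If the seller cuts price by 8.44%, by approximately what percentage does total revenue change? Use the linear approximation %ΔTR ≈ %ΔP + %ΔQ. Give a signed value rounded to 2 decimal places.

%ΔQ ≈ Ed × %ΔP = (-2.55) × (-8.44%) = +21.5220%
%ΔTR ≈ %ΔP + %ΔQ = (-8.44%) + (+21.5220%) = +13.0820%

+13.08%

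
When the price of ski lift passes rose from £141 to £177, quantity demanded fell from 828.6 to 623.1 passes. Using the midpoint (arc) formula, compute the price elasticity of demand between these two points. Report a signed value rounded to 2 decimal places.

%ΔQ = (623.1 − 828.6) / [(828.6 + 623.1)/2] = -205.5/725.85 = -0.283116…
%ΔP = (177 − 141) / [(141 + 177)/2] = 36/159 = 0.226415…
Arc Ed = %ΔQ / %ΔP = (-205.5/725.85) / (36/159) = -1.2504…

-1.25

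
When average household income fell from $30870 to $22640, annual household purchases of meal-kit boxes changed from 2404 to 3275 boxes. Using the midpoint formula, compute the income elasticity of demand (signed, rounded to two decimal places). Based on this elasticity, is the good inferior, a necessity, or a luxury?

%ΔQ = (3275 − 2404)/[( 2404 + 3275)/2] = 871/2839.5 = 0.306744…
%ΔIncome = (22640 − 30870)/[( 30870 + 22640)/2] = -8230/26755 = -0.307606…
E_income = (871/2839.5) / (-8230/26755) = -0.9971…
E_income < 0 ⇒ inferior good.

-1.00; inferior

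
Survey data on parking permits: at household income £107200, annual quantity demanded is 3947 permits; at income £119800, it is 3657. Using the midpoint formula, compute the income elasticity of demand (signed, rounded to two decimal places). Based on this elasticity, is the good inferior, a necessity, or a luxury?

-0.69; inferior

%ΔQ = (3657 − 3947)/[( 3947 + 3657)/2] = -290/3802 = -0.076275…
%ΔIncome = (119800 − 107200)/[( 107200 + 119800)/2] = 12600/113500 = 0.111013…
E_income = (-290/3802) / (12600/113500) = -0.6870…
E_income < 0 ⇒ inferior good.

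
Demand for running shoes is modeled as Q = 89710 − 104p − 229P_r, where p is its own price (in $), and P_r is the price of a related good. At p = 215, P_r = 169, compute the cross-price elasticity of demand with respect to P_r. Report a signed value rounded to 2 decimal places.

At the given values, Q = 89710 − 104(215) − 229(169) = 28649.
∂Q/∂P_r = -229.
E = (-229) × (169/28649) = -1.3508…

-1.35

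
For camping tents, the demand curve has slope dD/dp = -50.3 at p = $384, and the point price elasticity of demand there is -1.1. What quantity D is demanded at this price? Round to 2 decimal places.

Ed = (dD/dp)·(p/D) ⇒ D = (dD/dp)·p/Ed = (-50.3)·384/(-1.1) = 17559.2727…

17559.27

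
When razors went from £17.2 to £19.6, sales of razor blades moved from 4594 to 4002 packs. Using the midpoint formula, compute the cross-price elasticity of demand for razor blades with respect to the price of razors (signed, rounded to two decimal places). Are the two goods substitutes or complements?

-1.06; complements

%ΔQ_{razor blades} = (4002 − 4594)/avg = -592/4298 = -0.137738…
%ΔP_{razors} = (19.6 − 17.2)/avg = 2.4/18.4 = 0.130434…
E_cross = (-592/4298) / (2.4/18.4) = -1.0559…
E_cross < 0 ⇒ the goods are complements.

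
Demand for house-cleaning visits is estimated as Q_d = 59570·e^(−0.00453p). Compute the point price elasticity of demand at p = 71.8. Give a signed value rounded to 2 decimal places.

dQ_d/dp = −0.00453·Q_d = -194.926. At p = 71.8, Q_d = 43030.
Ed = (dQ_d/dp)·(p/Q_d) = (-194.926) × (71.8/43030) = -0.3252…

-0.33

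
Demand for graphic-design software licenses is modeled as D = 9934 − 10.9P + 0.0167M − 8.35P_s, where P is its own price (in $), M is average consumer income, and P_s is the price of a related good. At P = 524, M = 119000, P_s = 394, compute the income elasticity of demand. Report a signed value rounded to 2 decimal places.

0.68

At the given values, D = 9934 − 10.9(524) + 0.0167(119000) − 8.35(394) = 2919.8.
∂D/∂M = 0.0167.
E = (0.0167) × (119000/2919.8) = 0.6806…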